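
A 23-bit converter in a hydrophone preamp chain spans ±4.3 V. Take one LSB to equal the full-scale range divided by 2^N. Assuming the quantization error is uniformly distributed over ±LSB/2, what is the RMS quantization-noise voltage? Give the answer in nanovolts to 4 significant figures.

The full-scale span is 4.3 − (-4.3) = 8.6 V.
One LSB is 8.6 V / 8388608 = 1.02520 µV.
V_rms = LSB/√12 = 1.02520 µV / √12 = 295.9 nV.

295.9 nV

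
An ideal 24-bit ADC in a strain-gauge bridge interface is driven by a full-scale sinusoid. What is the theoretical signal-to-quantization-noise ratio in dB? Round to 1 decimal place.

146.2 dB

For an ideal N-bit converter with full-scale sine input, SNR = 6.02 N + 1.76 dB. SNR = 6.02 × 24 + 1.76 = 144.48 + 1.76 = 146.24 dB.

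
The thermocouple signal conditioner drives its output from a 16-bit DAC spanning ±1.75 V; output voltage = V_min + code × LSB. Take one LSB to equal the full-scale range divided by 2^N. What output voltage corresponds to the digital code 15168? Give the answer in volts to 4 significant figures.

Range = 1.75 − (-1.75) = 3.5 V. LSB = 3.5 V / 2^16.
V_out = V_min + code × LSB = -1.75 V + 15168 × 3.5 V / 65536
      = -1.75 + 0.810059 = -0.939941 V.

-0.9399 V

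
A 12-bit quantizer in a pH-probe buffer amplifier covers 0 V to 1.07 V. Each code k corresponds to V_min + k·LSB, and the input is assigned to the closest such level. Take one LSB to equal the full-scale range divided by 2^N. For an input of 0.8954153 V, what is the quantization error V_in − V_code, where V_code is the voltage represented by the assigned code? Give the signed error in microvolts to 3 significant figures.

−82.7 µV

V_FS = 1.07 V. LSB = 1.07 V / 2^12 ≈ 261.2 µV.
(V_in − V_min)/LSB = (0.8954153 − (0)) × 4096/1.07 = 3427.6832 → nearest code k = 3428.
Reconstructed level: 0 + 3428 × 1.07/4096 V = 0.8954980469 V.
V_in − V_code = 0.8954153 − (0.8954980469) = −82.7 µV.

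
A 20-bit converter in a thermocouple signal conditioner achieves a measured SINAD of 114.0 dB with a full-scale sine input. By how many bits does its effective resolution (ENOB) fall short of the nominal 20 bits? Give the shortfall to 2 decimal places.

Effective bits = (114.0 − 1.76)/6.02 = 18.6445.
Lost resolution: 20 − 18.6445 = 1.3555 bits.

1.36 bits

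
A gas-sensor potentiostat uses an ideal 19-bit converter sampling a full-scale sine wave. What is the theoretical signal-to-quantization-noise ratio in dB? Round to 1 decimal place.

116.1 dB

For an ideal N-bit converter with full-scale sine input, SNR = 6.02 N + 1.76 dB. SNR = 6.02 × 19 + 1.76 = 114.38 + 1.76 = 116.14 dB.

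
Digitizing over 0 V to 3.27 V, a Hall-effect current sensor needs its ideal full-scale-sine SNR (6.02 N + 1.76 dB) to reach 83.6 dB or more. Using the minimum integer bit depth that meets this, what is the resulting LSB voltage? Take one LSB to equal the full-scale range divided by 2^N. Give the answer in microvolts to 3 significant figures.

200 µV

Span = 3.27 V.
Required N = ⌈(83.6 − 1.76)/6.02⌉ = ⌈13.595⌉ = 14.
LSB = 3.27 V ÷ 2^14 = 3.27/16384 V = 200 µV.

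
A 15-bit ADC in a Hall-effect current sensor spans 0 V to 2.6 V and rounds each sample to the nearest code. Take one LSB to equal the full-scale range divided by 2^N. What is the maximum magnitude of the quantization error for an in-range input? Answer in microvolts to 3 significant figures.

V_FS = 2.6 V.
Step size = 2.6/32768 V = 79.346 µV.
A rounding quantizer has |error| ≤ LSB/2 = 39.7 µV.

39.7 µV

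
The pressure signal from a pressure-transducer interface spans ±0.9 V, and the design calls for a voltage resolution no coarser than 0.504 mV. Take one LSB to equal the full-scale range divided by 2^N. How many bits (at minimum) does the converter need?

12 bits

Range = 0.9 − (-0.9) = 1.8 V.
Need 2^N ≥ 1.8 V / 0.504 mV = 3571 → N_min = 12.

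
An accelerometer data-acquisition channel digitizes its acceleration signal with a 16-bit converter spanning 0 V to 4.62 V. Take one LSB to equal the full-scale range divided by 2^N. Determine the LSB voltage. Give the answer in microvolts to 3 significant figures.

70.5 µV

Span = 4.62 V.
Number of codes = 2^16 = 65536.
Step size = 4.62/65536 V = 70.5 µV.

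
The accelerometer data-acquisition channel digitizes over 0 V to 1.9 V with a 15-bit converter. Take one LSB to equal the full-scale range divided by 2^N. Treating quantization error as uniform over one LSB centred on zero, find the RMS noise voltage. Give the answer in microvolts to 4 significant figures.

16.74 µV

Span = 1.9 V.
Step size = 1.9/32768 V = 57.9834 µV.
V_rms = LSB/√12 = 57.9834 µV / √12 = 16.74 µV.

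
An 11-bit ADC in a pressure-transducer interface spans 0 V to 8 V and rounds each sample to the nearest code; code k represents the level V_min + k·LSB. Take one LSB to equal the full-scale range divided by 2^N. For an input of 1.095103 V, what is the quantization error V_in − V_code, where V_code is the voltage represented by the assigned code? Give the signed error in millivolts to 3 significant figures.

Full-scale range = 8 V. LSB = 8 V / 2^11 ≈ 3.906 mV.
(V_in − V_min)/LSB = (1.095103 − (0)) × 2048/8 = 280.3464 → nearest code k = 280.
V_code = 0 + (280/2048) × 8 = 1.093750000 V.
V_in − V_code = 1.095103 − (1.093750000) = +1.35 mV.

+1.35 mV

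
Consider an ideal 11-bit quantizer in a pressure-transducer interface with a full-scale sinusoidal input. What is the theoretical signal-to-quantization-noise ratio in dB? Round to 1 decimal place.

68.0 dB

Ideal quantization SNR: 6.02 × 11 + 1.76 dB = 68.0 dB.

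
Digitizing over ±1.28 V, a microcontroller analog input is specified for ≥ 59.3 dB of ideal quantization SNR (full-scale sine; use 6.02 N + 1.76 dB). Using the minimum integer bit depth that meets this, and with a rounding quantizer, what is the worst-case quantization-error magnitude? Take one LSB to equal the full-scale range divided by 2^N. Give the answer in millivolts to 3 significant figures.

Full-scale range = 1.28 V − (-1.28 V) = 2.56 V.
Solving 6.02 N ≥ 59.3 − 1.76: N ≥ 9.558. Round up → N = 10.
LSB = 2.56 V / 2^10 = 2.5000 mV.
Max error for round-to-nearest is LSB/2 = 1.25 mV.

1.25 mV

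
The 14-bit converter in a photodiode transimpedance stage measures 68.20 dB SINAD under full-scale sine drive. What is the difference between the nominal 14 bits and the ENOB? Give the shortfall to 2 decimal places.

N_eff = (68.20 − 1.76)/6.02 = 11.0365 bits.
Shortfall = 14 − 11.0365 = 2.9635 bits.

2.96 bits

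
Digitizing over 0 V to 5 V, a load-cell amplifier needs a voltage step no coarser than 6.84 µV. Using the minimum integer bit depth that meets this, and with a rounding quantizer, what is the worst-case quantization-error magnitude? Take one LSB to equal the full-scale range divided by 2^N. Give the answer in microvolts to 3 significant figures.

2.38 µV

Full-scale range = 5 V.
Required number of levels: 5/6.84 µV = 730990; smallest N with 2^N ≥ that is 20.
LSB = 5 V ÷ 2^20 = 5/1048576 V = 4.7684 µV.
Half an LSB is 2.38 µV.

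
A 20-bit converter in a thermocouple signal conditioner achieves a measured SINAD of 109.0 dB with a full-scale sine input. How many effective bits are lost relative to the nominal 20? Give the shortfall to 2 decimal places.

2.19 bits

N_eff = (109.0 − 1.76)/6.02 = 17.8140 bits.
20 − 17.8140 = 2.19 bits below nominal.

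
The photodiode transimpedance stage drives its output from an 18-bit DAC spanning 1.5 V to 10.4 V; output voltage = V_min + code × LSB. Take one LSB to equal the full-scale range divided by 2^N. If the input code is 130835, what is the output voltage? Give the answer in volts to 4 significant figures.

5.942 V

The full-scale span is 10.4 − (1.5) = 8.9 V. LSB = 8.9 V / 2^18.
V_out = 1.5 + 130835 × (8.9/262144) V
      = 1.5 + 4.44195 = 5.94195 V.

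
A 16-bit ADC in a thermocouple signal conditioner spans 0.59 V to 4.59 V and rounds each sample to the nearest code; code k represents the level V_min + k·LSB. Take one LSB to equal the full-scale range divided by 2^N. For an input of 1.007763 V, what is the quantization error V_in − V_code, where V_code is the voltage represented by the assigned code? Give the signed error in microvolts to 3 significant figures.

Range = 4.59 − (0.59) = 4 V. LSB = 4 V / 2^16 ≈ 61.04 µV.
(1.007763 − (0.59)) / LSB = 0.417763 × 65536/4 = 6844.6290. Nearest integer: k = 6845.
Reconstructed level: 0.59 + 6845 × 4/65536 V = 1.0077856445 V.
Error = V_in − V_code = 1.007763 − (1.0077856445) = −22.6 µV.

−22.6 µV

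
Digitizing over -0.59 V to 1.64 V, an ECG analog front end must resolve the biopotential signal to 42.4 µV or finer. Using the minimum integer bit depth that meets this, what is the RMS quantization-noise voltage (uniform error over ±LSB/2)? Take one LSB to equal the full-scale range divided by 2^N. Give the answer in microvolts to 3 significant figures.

9.82 µV

Span: 1.64 V − (-0.59 V) = 2.23 V.
2.23 V / 42.4 µV = 52590. Since 2^15 = 32768 and 2^16 = 65536, N = 16.
LSB = 2.23 V ÷ 2^16 = 2.23/65536 V = 34.027 µV.
RMS noise = LSB/√12 = 9.82 µV.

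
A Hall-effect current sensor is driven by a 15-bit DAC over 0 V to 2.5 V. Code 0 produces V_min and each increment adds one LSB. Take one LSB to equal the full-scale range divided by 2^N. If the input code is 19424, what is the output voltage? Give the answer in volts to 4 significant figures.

1.482 V

V_FS = 2.5 V. LSB = 2.5 V / 2^15.
V_out = V_min + code × LSB = 0 V + 19424 × 2.5 V / 32768
      = 0 + 1.48193 = 1.48193 V.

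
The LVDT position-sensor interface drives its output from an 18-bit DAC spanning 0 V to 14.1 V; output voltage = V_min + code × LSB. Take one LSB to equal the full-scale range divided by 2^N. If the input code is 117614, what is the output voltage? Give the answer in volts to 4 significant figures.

6.326 V

Span = 14.1 V. LSB = 14.1 V / 2^18.
V_out = V_min + code × LSB = 0 V + 117614 × 14.1 V / 262144
      = 0 V + 6.32613 V = 6.32613 V.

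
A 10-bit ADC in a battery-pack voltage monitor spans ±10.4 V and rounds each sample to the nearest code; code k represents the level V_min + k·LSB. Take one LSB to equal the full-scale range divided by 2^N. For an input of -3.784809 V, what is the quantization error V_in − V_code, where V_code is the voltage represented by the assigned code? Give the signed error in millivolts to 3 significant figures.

Full-scale range = 10.4 V − (-10.4 V) = 20.8 V. LSB = 20.8 V / 2^10 ≈ 20.31 mV.
(V_in − V_min)/LSB = (-3.784809 − (-10.4)) × 1024/20.8 = 325.6709 → nearest code k = 326.
V_code = -10.4 + (326/1024) × 20.8 = -3.778125000 V.
e = -3.784809 − (-3.778125000) = −6.68 mV.

−6.68 mV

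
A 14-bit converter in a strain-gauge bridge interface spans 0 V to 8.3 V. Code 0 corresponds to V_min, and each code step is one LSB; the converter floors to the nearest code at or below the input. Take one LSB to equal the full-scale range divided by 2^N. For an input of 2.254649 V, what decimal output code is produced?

4450

Span = 8.3 V. LSB = 8.3 V / 2^14 ≈ 0.5066 mV.
code = ⌊(V_in − V_min)/LSB⌋ = ⌊(V_in − V_min) × 2^14 / range⌋
     = ⌊(2.254649 − (0)) × 16384 / 8.3⌋ = ⌊2.254649 × 16384/8.3⌋
     = ⌊4450.623⌋ = 4450.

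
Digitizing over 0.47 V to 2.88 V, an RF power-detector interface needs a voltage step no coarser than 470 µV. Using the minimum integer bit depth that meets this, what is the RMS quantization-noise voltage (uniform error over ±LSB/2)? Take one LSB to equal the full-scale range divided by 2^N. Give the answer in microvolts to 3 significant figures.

The full-scale span is 2.88 − (0.47) = 2.41 V.
2.41 V / 470 µV = 5128. Since 2^12 = 4096 and 2^13 = 8192, N = 13.
LSB = 2.41 V / 2^13 = 294.19 µV.
RMS noise = LSB/√12 = 84.9 µV.

84.9 µV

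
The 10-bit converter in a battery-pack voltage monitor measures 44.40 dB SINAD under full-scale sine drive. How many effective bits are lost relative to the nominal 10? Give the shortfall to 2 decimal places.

2.92 bits

ENOB = (SINAD − 1.76)/6.02 = (44.40 − 1.76)/6.02 = 7.0831 bits.
10 − 7.0831 = 2.92 bits below nominal.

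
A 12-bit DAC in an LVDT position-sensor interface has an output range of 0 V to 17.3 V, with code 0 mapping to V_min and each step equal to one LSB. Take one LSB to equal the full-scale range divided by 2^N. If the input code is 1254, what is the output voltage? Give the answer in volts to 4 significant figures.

Full-scale range = 17.3 V. LSB = 17.3 V / 2^12.
Output = V_min + (1254/4096) × range = 0 + 0.306152 × 17.3 V
      = 0 V + 5.29644 V = 5.29644 V.

5.296 V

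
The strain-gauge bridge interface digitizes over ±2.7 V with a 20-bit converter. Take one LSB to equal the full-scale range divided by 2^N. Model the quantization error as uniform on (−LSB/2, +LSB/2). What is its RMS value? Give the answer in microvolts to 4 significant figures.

Span: 2.7 V − (-2.7 V) = 5.4 V.
LSB = 5.4 V / 2^20 = 5.14984 µV.
For a uniform distribution on [−LSB/2, +LSB/2], V_rms = LSB/√12 = 5.14984 µV/3.4641 = 1.487 µV.

1.487 µV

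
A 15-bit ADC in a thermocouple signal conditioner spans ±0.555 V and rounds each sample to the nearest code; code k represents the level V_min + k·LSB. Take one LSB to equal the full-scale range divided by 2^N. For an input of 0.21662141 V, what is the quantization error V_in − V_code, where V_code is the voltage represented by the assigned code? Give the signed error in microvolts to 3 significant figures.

−6.09 µV

Span: 0.555 V − (-0.555 V) = 1.11 V. LSB = 1.11 V / 2^15 ≈ 33.87 µV.
(V_in − V_min)/LSB = (0.21662141 − (-0.555)) × 32768/1.11 = 22778.8201 → nearest code k = 22779.
V_code = -0.555 + (22779/32768) × 1.11 = 0.21662750244 V.
Error = V_in − V_code = 0.21662141 − (0.21662750244) = −6.09 µV.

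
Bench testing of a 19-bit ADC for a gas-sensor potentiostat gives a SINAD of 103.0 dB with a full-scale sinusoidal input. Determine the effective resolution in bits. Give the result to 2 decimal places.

16.82 bits

(103.0 − 1.76) / 6.02 = 101.24/6.02 = 16.8173 effective bits.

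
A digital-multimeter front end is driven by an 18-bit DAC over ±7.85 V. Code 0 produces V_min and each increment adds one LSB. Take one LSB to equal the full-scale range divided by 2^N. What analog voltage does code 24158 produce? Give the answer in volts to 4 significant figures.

-6.403 V

Full-scale range = 7.85 V − (-7.85 V) = 15.7 V. LSB = 15.7 V / 2^18.
V_out = V_min + code × LSB = -7.85 V + 24158 × 15.7 V / 262144
      = -7.85 V + 1.44684 V = -6.40316 V.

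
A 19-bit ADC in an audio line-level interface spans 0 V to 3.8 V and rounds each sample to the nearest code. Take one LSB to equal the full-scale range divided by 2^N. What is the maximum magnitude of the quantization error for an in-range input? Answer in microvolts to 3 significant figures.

3.62 µV

V_FS = 3.8 V.
One LSB is 3.8 V / 524288 = 7.2479 µV.
|e|_max = LSB/2 = 3.62 µV.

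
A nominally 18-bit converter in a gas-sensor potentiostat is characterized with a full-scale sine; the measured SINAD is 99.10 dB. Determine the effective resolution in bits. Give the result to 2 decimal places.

16.17 bits

Inverting SNR = 6.02 N + 1.76: N_eff = (99.10 − 1.76)/6.02 = 16.1694.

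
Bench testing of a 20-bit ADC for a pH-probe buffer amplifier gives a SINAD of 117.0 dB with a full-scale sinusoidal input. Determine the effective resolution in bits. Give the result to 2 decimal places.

19.14 bits

ENOB = (117.0 − 1.76)/6.02 = 19.1429 bits.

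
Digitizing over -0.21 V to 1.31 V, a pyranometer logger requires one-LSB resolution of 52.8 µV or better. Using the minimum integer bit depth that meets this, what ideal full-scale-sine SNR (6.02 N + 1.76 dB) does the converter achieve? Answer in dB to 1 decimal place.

92.1 dB

The full-scale span is 1.31 − (-0.21) = 1.52 V.
Required number of levels: 1.52/52.8 µV = 28788; smallest N with 2^N ≥ that is 15.
Ideal SNR at N = 15: 6.02·15 + 1.76 = 92.1 dB.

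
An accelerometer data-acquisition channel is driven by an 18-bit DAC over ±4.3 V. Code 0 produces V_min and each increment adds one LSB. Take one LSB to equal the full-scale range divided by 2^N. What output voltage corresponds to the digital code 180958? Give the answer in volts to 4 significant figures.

Range = 4.3 − (-4.3) = 8.6 V. LSB = 8.6 V / 2^18.
V_out = -4.3 + 180958 × (8.6/262144) V
      = -4.3 V + 5.93658 V = 1.63658 V.

1.637 V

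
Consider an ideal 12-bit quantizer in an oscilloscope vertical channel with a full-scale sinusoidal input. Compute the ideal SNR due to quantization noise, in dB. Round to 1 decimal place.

For an ideal N-bit converter with full-scale sine input, SNR = 6.02 N + 1.76 dB. SNR = 6.02 × 12 + 1.76 = 72.24 + 1.76 = 74.00 dB.

74.0 dB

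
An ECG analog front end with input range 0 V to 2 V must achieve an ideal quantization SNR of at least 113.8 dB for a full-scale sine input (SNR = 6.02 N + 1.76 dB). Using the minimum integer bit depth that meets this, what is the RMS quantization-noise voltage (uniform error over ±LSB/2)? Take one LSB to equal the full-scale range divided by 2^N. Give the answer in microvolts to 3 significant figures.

1.10 µV

V_FS = 2 V.
N ≥ (113.8 − 1.76)/6.02 = 18.611 → N_min = 19.
One LSB is 2 V / 524288 = 3.8147 µV.
σ_q = LSB/√12 = 3.8147 µV/3.4641 = 1.10 µV.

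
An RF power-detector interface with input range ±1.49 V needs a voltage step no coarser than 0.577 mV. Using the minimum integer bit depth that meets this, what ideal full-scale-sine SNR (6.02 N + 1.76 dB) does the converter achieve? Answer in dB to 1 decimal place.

80.0 dB

Span: 1.49 V − (-1.49 V) = 2.98 V.
Need 2^N ≥ 2.98 V / 0.577 mV = 5165 → N_min = 13.
SNR = 6.02 × 13 + 1.76 = 80.02 dB.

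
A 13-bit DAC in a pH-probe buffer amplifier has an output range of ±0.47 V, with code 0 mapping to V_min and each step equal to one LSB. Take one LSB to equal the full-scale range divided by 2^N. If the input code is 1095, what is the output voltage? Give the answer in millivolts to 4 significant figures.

-344.4 mV

Full-scale range = 0.47 V − (-0.47 V) = 0.94 V. LSB = 0.94 V / 2^13.
Output = V_min + (1095/8192) × range = -0.47 + 0.133667 × 0.94 V
      = -0.47 V + 0.125647 V = -0.344353 V.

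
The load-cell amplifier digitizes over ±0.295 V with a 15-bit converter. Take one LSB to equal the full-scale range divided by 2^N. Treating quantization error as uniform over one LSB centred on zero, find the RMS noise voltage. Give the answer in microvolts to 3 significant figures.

5.20 µV

Full-scale range = 0.295 V − (-0.295 V) = 0.59 V.
LSB = 0.59 V / 2^15 = 18.005 µV.
σ_q = LSB/√12 = 18.005 µV/3.4641 = 5.20 µV.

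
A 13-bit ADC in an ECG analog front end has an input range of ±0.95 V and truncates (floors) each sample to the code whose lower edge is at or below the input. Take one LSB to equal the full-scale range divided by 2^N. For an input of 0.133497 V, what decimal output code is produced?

4671

Full-scale range = 0.95 V − (-0.95 V) = 1.9 V. LSB = 1.9 V / 2^13 ≈ 231.9 µV.
(V_in − V_min) × 2^13/range = (0.133497 − (-0.95)) × 8192/1.9 = 4671.583.
Floor → code = 4671.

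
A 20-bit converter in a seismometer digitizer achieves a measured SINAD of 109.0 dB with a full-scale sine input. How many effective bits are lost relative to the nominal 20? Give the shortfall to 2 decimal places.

N_eff = (109.0 − 1.76)/6.02 = 17.8140 bits.
20 − 17.8140 = 2.19 bits below nominal.

2.19 bits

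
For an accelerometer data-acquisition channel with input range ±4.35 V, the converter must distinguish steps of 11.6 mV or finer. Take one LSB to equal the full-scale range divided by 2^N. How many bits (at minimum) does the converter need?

10 bits

Full-scale range = 4.35 V − (-4.35 V) = 8.7 V.
Need 2^N ≥ 8.7 V / 11.6 mV = 750.0 → N_min = 10.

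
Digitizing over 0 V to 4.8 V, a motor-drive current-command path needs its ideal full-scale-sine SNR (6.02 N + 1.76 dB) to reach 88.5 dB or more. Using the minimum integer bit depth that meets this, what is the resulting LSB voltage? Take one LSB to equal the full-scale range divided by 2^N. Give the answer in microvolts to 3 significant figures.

Range is 4.8 V.
N ≥ (88.5 − 1.76)/6.02 = 14.409 → N_min = 15.
LSB = 4.8 V / 2^15 = 146 µV.

146 µV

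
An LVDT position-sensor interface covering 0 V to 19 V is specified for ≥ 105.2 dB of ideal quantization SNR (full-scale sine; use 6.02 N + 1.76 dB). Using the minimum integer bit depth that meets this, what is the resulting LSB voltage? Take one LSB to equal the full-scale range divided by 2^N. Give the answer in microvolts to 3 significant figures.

V_FS = 19 V.
N ≥ (105.2 − 1.76)/6.02 = 17.183 → N_min = 18.
LSB = 19 V ÷ 2^18 = 19/262144 V = 72.5 µV.

72.5 µV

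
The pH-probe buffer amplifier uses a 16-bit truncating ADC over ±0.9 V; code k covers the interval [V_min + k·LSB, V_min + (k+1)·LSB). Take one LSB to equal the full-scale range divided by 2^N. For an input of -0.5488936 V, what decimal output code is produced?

12783

Full-scale range = 0.9 V − (-0.9 V) = 1.8 V. LSB = 1.8 V / 2^16 ≈ 27.47 µV.
V_in − V_min = -0.5488936 − (-0.9) = 0.3511064 V.
Divide by LSB: 0.3511064 × 65536/1.8 = 12783.3939.
Truncating gives code 12783.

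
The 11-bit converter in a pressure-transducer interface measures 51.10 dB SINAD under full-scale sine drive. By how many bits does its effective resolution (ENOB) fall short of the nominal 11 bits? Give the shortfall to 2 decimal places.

ENOB = (SINAD − 1.76)/6.02 = (51.10 − 1.76)/6.02 = 8.1960 bits.
11 − 8.1960 = 2.80 bits below nominal.

2.80 bits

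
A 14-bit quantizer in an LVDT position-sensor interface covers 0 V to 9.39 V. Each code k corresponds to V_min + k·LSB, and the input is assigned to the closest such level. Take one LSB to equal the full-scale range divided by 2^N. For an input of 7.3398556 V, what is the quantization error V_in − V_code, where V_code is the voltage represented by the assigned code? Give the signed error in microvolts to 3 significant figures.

V_FS = 9.39 V. LSB = 9.39 V / 2^14 ≈ 0.5731 mV.
(7.3398556 − (0)) / LSB = 7.3398556 × 16384/9.39 = 12806.8364. Nearest integer: k = 12807.
V_code = V_min + k × range/2^14 = 0 + 12807 × 9.39/16384 = 7.3399493408 V.
V_in − V_code = 7.3398556 − (7.3399493408) = −93.7 µV.

−93.7 µV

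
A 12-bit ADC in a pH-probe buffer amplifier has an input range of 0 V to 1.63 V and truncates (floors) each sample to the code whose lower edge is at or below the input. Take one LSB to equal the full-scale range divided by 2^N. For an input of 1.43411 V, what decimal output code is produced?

Full-scale range = 1.63 V. LSB = 1.63 V / 2^12 ≈ 397.9 µV.
(V_in − V_min) × 2^12/range = (1.43411 − (0)) × 4096/1.63 = 3603.751.
Floor → code = 3603.

3603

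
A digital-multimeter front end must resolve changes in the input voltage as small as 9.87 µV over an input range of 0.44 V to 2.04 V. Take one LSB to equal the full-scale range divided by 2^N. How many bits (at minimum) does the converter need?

18 bits

Full-scale range = 2.04 V − (0.44 V) = 1.6 V.
Need 2^N ≥ 1.6 V / 9.87 µV = 162100 → N_min = 18.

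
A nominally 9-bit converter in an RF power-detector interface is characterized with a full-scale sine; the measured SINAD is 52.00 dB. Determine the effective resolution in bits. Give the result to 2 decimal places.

ENOB = (SINAD − 1.76) / 6.02 = (52.00 − 1.76) / 6.02 = 50.24 / 6.02 = 8.3455.

8.35 bits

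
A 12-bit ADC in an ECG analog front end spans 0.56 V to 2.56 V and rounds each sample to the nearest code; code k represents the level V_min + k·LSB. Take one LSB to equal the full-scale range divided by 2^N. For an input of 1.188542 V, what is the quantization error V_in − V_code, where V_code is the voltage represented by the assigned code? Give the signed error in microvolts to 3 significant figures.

Full-scale range = 2.56 V − (0.56 V) = 2 V. LSB = 2 V / 2^12 ≈ 488.3 µV.
(1.188542 − (0.56)) / LSB = 0.628542 × 4096/2 = 1287.2540. Nearest integer: k = 1287.
V_code = 0.56 + (1287/4096) × 2 = 1.188417969 V.
Error = V_in − V_code = 1.188542 − (1.188417969) = +124 µV.

+124 µV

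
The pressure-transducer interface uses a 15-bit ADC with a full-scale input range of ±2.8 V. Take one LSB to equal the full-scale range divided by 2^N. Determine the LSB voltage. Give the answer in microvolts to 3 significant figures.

Full-scale range = 2.8 V − (-2.8 V) = 5.6 V.
There are 2^15 = 32768 steps.
One LSB is 5.6 V / 32768 = 171 µV.

171 µV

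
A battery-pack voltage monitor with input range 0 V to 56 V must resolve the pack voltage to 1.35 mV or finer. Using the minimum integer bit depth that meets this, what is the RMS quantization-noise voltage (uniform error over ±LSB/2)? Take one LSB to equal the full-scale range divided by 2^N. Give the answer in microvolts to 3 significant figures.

247 µV

Range is 56 V.
Need 2^N ≥ 56 V / 1.35 mV = 41480 → N_min = 16.
Step size = 56/65536 V = 0.85449 mV.
RMS noise = LSB/√12 = 247 µV.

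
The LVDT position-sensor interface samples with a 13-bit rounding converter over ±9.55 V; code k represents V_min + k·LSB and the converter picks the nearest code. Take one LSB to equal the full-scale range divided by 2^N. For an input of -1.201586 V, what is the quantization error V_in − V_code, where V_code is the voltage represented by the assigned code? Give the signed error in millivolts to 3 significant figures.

Span: 9.55 V − (-9.55 V) = 19.1 V. LSB = 19.1 V / 2^13 ≈ 2.332 mV.
(V_in − V_min)/LSB = (-1.201586 − (-9.55)) × 8192/19.1 = 3580.6391 → nearest code k = 3581.
Reconstructed level: -9.55 + 3581 × 19.1/8192 V = -1.200744629 V.
e = -1.201586 − (-1.200744629) = −0.841 mV.

−0.841 mV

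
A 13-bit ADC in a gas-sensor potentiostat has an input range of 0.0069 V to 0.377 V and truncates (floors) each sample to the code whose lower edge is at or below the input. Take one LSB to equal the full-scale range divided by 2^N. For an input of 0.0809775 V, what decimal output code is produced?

Full-scale range = 0.377 V − (0.0069 V) = 0.3701 V. LSB = 0.3701 V / 2^13 ≈ 45.18 µV.
(V_in − V_min) × 2^13/range = (0.0809775 − (0.0069)) × 8192/0.3701 = 1639.673.
Floor → code = 1639.

1639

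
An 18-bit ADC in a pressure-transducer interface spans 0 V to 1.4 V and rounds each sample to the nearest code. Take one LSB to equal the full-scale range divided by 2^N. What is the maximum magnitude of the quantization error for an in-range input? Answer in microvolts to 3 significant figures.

2.67 µV

Full-scale range = 1.4 V.
LSB = 1.4 V / 2^18 = 5.3406 µV.
Worst-case error for round-to-nearest is half an LSB: 2.67 µV.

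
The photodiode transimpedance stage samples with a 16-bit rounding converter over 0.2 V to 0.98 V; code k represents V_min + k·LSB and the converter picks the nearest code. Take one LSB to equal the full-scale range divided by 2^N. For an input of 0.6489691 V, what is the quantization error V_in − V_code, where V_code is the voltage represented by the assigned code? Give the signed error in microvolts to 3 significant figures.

Full-scale range = 0.98 V − (0.2 V) = 0.78 V. LSB = 0.78 V / 2^16 ≈ 11.90 µV.
(0.6489691 − (0.2)) / LSB = 0.4489691 × 65536/0.78 = 37722.6140. Nearest integer: k = 37723.
Reconstructed level: 0.2 + 37723 × 0.78/65536 V = 0.64897369385 V.
e = 0.6489691 − (0.64897369385) = −4.59 µV.

−4.59 µV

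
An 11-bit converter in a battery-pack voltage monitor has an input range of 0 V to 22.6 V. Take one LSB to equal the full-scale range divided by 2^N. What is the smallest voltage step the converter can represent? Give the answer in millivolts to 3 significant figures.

V_FS = 22.6 V.
2^11 = 2048 levels.
LSB = 22.6 V / 2^11 = 11.0 mV.

11.0 mV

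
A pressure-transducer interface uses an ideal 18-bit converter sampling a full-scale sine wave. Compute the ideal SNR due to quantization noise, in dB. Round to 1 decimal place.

6.02(18) + 1.76 = 108.36 + 1.76 = 110.12 dB.

110.1 dB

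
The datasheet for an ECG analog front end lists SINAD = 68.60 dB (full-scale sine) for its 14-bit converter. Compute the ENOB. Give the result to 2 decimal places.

11.10 bits

(68.60 − 1.76) / 6.02 = 66.84/6.02 = 11.1030 effective bits.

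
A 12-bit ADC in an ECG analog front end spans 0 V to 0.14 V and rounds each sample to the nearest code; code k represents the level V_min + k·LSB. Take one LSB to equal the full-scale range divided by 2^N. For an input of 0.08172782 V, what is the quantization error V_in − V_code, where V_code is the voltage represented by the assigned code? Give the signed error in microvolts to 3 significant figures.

Full-scale range = 0.14 V. LSB = 0.14 V / 2^12 ≈ 34.18 µV.
(V_in − V_min)/LSB = (0.08172782 − (0)) × 4096/0.14 = 2391.1225 → nearest code k = 2391.
Reconstructed level: 0 + 2391 × 0.14/4096 V = 0.08172363281 V.
Error = V_in − V_code = 0.08172782 − (0.08172363281) = +4.19 µV.

+4.19 µV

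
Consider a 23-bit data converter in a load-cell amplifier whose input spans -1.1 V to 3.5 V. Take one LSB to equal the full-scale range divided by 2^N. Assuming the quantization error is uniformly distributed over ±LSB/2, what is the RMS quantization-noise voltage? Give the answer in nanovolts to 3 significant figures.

Full-scale range = 3.5 V − (-1.1 V) = 4.6 V.
LSB = 4.6 V / 2^23 = 0.54836 µV.
σ_q = LSB/√12 = 0.54836 µV/3.4641 = 158 nV.

158 nV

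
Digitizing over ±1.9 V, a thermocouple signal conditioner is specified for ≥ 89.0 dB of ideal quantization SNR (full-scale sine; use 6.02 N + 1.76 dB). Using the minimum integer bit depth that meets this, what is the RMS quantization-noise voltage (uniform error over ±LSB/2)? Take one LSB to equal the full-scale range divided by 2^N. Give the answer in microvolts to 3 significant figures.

Full-scale range = 1.9 V − (-1.9 V) = 3.8 V.
N ≥ (89.0 − 1.76)/6.02 = 14.492 → N_min = 15.
Step size = 3.8/32768 V = 115.97 µV.
V_rms = LSB/√12 = 33.5 µV.

33.5 µV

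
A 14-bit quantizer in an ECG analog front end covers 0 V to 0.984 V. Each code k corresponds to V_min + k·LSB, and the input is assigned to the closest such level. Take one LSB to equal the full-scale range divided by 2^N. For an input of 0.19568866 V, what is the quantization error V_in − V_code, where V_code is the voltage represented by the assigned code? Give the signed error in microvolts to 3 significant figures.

+17.8 µV

Span = 0.984 V. LSB = 0.984 V / 2^14 ≈ 60.06 µV.
(V_in − V_min)/LSB = (0.19568866 − (0)) × 16384/0.984 = 3258.2957 → nearest code k = 3258.
Reconstructed level: 0 + 3258 × 0.984/16384 V = 0.19567089844 V.
Error = V_in − V_code = 0.19568866 − (0.19567089844) = +17.8 µV.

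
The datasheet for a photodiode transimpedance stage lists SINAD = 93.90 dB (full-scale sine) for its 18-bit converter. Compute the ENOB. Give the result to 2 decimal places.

(93.90 − 1.76) / 6.02 = 92.14/6.02 = 15.3056 effective bits.

15.31 bits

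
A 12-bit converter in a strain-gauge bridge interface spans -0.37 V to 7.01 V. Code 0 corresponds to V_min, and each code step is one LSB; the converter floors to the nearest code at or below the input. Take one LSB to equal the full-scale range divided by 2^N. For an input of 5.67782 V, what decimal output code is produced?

3356

The full-scale span is 7.01 − (-0.37) = 7.38 V. LSB = 7.38 V / 2^12 ≈ 1.802 mV.
(V_in − V_min) × 2^12/range = (5.67782 − (-0.37)) × 4096/7.38 = 3356.622.
Floor → code = 3356.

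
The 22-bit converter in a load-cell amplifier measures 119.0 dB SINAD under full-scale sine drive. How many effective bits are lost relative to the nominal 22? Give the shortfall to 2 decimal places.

2.52 bits

N_eff = (119.0 − 1.76)/6.02 = 19.4751 bits.
22 − 19.4751 = 2.52 bits below nominal.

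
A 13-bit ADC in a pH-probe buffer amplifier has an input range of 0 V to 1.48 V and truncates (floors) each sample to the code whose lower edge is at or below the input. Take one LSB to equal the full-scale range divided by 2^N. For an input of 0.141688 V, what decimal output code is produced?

784

Span = 1.48 V. LSB = 1.48 V / 2^13 ≈ 180.7 µV.
(V_in − V_min) × 2^13/range = (0.141688 − (0)) × 8192/1.48 = 784.262.
Floor → code = 784.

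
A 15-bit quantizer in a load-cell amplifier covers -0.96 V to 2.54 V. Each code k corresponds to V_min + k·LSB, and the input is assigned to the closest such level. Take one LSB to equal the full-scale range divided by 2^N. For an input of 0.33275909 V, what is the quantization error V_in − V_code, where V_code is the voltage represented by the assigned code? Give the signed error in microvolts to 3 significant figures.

The full-scale span is 2.54 − (-0.96) = 3.5 V. LSB = 3.5 V / 2^15 ≈ 106.8 µV.
Position in LSBs: (0.33275909 − (-0.96)) × 32768/3.5 = 12103.1800; rounding gives k = 12103.
V_code = V_min + k × range/2^15 = -0.96 + 12103 × 3.5/32768 = 0.33273986816 V.
V_in − V_code = 0.33275909 − (0.33273986816) = +19.2 µV.

+19.2 µV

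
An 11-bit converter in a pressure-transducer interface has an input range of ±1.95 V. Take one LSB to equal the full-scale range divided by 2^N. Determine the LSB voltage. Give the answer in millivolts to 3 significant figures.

The full-scale span is 1.95 − (-1.95) = 3.9 V.
2^11 = 2048 levels.
LSB = 3.9 V / 2^11 = 1.90 mV.

1.90 mV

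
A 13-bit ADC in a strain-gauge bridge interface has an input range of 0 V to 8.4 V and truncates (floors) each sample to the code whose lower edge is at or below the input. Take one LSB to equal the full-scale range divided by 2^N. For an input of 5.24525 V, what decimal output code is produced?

V_FS = 8.4 V. LSB = 8.4 V / 2^13 ≈ 1.025 mV.
V_in − V_min = 5.24525 − (0) = 5.24525 V.
Divide by LSB: 5.24525 × 8192/8.4 = 5115.3676.
Truncating gives code 5115.

5115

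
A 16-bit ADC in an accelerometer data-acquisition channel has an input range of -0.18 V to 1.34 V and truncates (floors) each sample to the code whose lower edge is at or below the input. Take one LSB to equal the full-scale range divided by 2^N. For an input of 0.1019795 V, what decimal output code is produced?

12157

Range = 1.34 − (-0.18) = 1.52 V. LSB = 1.52 V / 2^16 ≈ 23.19 µV.
code = ⌊(V_in − V_min)/LSB⌋ = ⌊(V_in − V_min) × 2^16 / range⌋
     = ⌊(0.1019795 − (-0.18)) × 65536 / 1.52⌋ = ⌊0.2819795 × 65536/1.52⌋
     = ⌊12157.769⌋ = 12157.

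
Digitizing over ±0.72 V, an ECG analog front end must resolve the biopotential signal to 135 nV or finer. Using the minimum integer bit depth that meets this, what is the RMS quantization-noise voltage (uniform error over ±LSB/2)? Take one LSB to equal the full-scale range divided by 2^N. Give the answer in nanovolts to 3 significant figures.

24.8 nV

Full-scale range = 0.72 V − (-0.72 V) = 1.44 V.
Need 2^N ≥ 1.44 V / 135 nV = 1.067e7 → N_min = 24.
LSB = 1.44 V / 2^24 = 85.831 nV.
RMS noise = LSB/√12 = 24.8 nV.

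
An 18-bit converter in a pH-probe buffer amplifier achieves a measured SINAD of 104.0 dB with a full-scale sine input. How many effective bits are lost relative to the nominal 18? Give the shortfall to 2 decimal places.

1.02 bits

ENOB = (SINAD − 1.76)/6.02 = (104.0 − 1.76)/6.02 = 16.9834 bits.
18 − 16.9834 = 1.02 bits below nominal.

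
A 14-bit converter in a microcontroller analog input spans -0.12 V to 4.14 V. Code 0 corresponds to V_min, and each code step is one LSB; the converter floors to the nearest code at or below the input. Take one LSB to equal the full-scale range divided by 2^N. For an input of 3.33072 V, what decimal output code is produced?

13271

Range = 4.14 − (-0.12) = 4.26 V. LSB = 4.26 V / 2^14 ≈ 260.0 µV.
(V_in − V_min) × 2^14/range = (3.33072 − (-0.12)) × 16384/4.26 = 13271.502.
Floor → code = 13271.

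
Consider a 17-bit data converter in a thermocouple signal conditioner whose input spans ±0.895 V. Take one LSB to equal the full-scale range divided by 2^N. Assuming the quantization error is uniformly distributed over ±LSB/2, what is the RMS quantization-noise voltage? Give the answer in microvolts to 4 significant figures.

3.942 µV

Full-scale range = 0.895 V − (-0.895 V) = 1.79 V.
Step size = 1.79/131072 V = 13.6566 µV.
For a uniform distribution on [−LSB/2, +LSB/2], V_rms = LSB/√12 = 13.6566 µV/3.4641 = 3.942 µV.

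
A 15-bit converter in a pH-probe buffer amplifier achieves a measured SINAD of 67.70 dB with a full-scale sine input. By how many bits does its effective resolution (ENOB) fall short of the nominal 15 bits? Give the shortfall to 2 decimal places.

Effective bits = (67.70 − 1.76)/6.02 = 10.9535.
Lost resolution: 15 − 10.9535 = 4.0465 bits.

4.05 bits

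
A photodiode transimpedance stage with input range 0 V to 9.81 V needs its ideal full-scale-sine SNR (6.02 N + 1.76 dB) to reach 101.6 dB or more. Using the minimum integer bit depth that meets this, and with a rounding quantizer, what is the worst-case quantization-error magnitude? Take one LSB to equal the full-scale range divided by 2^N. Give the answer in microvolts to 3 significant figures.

V_FS = 9.81 V.
Required N = ⌈(101.6 − 1.76)/6.02⌉ = ⌈16.585⌉ = 17.
Step size = 9.81/131072 V = 74.844 µV.
Max error for round-to-nearest is LSB/2 = 37.4 µV.

37.4 µV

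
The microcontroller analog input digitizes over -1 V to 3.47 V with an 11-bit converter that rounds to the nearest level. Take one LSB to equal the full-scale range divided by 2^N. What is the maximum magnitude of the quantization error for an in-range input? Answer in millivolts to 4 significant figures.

1.091 mV

The full-scale span is 3.47 − (-1) = 4.47 V.
Step size = 4.47/2048 V = 2.18262 mV.
|e|_max = LSB/2 = 1.091 mV.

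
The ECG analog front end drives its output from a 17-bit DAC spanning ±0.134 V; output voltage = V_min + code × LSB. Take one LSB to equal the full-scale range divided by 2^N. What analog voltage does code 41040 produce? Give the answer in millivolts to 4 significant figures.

The full-scale span is 0.134 − (-0.134) = 0.268 V. LSB = 0.268 V / 2^17.
V_out = V_min + code × LSB = -0.134 V + 41040 × 0.268 V / 131072
      = -0.134 V + 0.0839136 V = -0.0500864 V.

-50.09 mV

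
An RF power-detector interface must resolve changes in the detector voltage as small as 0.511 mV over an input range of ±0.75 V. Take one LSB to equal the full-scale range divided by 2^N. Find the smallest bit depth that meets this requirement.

12 bits

Full-scale range = 0.75 V − (-0.75 V) = 1.5 V.
Required number of levels: 1.5/0.511 mV = 2935.4; smallest N with 2^N ≥ that is 12.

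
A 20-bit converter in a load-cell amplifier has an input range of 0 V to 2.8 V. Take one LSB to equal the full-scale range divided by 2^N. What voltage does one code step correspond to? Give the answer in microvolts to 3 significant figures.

Full-scale range = 2.8 V.
There are 2^20 = 1048576 steps.
LSB = 2.8 V ÷ 2^20 = 2.8/1048576 V = 2.67 µV.

2.67 µV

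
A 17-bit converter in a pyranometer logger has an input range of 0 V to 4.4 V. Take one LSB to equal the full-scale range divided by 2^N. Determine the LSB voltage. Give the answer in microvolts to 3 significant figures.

Full-scale range = 4.4 V.
Number of codes = 2^17 = 131072.
Step size = 4.4/131072 V = 33.6 µV.

33.6 µV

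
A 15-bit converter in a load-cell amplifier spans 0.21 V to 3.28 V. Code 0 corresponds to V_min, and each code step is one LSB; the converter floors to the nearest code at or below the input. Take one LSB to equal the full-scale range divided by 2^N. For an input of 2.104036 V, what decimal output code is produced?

Span: 3.28 V − (0.21 V) = 3.07 V. LSB = 3.07 V / 2^15 ≈ 93.69 µV.
(V_in − V_min) × 2^15/range = (2.104036 − (0.21)) × 32768/3.07 = 20216.212.
Floor → code = 20216.

20216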